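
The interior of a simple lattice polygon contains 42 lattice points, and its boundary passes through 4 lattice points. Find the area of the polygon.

Pick's theorem states A = I + B/2 − 1, so A = 42 + 4/2 − 1 = 43.

43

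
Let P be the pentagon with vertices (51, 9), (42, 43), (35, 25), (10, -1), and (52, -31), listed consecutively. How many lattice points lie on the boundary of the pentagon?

The number of boundary lattice points is Σ gcd(|Δx|,|Δy|) = gcd(9,34) + gcd(7,18) + gcd(25,26) + gcd(42,30) + gcd(1,40) = 1+1+1+6+1 = 10.

10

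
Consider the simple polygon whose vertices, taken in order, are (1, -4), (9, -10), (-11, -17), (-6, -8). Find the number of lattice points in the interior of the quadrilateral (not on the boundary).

By the shoelace formula, twice the signed area is |[1·(-10) − 9·(-4)] + [9·(-17) − (-11)·(-10)] + [(-11)·(-8) − (-6)·(-17)] + [(-6)·(-4) − 1·(-8)]| = 219, so the area is 219/2.
Along each edge there are gcd(|Δx|,|Δy|)+1 lattice points, so counting each shared vertex once the boundary has gcd(8,6) + gcd(20,7) + gcd(5,9) + gcd(7,4) = 2+1+1+1 = 5.
Pick's theorem gives I = A − B/2 + 1 = 219/2 − 5/2 + 1 = 108.

108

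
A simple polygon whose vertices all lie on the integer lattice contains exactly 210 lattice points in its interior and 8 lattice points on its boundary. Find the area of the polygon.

213

Pick's theorem states A = I + B/2 − 1, so A = 210 + 8/2 − 1 = 213.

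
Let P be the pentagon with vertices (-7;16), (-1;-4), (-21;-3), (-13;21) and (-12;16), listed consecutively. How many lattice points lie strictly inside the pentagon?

By the shoelace formula, twice the signed area is |[(-7)·(-4) − (-1)·16] + [(-1)·(-3) − (-21)·(-4)] + [(-21)·21 − (-13)·(-3)] + [(-13)·16 − (-12)·21] + [(-12)·16 − (-7)·16]| = 553, so the area is 553/2.
The number of boundary lattice points is Σ gcd(|Δx|,|Δy|) = gcd(6,20) + gcd(20,1) + gcd(8,24) + gcd(1,5) + gcd(5,0) = 2+1+8+1+5 = 17.
By Pick's theorem A = I + B/2 − 1, so I = 553/2 − 17/2 + 1 = 269.

269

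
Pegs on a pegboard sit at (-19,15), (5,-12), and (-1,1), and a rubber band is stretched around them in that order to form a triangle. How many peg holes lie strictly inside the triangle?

Using the shoelace formula, 2A = |((-19)·(-12) − 5·15) + (5·1 − (-1)·(-12)) + ((-1)·15 − (-19)·1)| = 150, so the area is 75.
Along each edge there are gcd(|Δx|,|Δy|)+1 lattice points, so counting each shared vertex once the boundary has gcd(24,27) + gcd(6,13) + gcd(18,14) = 3+1+2 = 6.
By Pick's theorem A = I + B/2 − 1, so I = 75 − 6/2 + 1 = 73.

73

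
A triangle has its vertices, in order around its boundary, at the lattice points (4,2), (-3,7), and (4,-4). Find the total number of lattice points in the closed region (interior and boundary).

26

Using the shoelace formula, 2A = |(4·7 − (-3)·2) + ((-3)·(-4) − 4·7) + (4·2 − 4·(-4))| = 42, so the area is 21.
Summing gcd(|Δx|,|Δy|) over the edges gives the boundary count: gcd(7,5) + gcd(7,11) + gcd(0,6) = 1+1+6 = 8.
Pick's theorem gives I = A − B/2 + 1 = 21 − 8/2 + 1 = 18, so the closed region contains I + B = 18 + 8 = 26 lattice points.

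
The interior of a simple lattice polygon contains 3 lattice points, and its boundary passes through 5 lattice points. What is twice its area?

Pick's theorem states A = I + B/2 − 1, so A = 3 + 5/2 − 1 = 9/2.
Hence 2A = 9.

9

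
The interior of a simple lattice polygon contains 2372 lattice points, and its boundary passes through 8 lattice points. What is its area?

2375

Pick's theorem states A = I + B/2 − 1, so A = 2372 + 8/2 − 1 = 2375.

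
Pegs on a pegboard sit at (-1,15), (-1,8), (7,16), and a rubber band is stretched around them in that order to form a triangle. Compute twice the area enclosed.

56

Using the shoelace formula, 2A = |[(-1)·8 − (-1)·15] + [(-1)·16 − 7·8] + [7·15 − (-1)·16]| = 56, so the area is 28.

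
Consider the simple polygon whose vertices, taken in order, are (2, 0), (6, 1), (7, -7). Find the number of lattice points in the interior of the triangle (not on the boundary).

16

By the shoelace formula, twice the signed area is |(2·1 − 6·0) + (6·(-7) − 7·1) + (7·0 − 2·(-7))| = 33, so the area is 33/2.
Summing gcd(|Δx|,|Δy|) over the edges gives the boundary count: gcd(4,1) + gcd(1,8) + gcd(5,7) = 1+1+1 = 3.
Pick's theorem gives I = A − B/2 + 1 = 33/2 − 3/2 + 1 = 16.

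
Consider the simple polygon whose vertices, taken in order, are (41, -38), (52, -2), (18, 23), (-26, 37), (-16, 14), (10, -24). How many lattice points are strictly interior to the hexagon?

2730

By the shoelace formula, twice the signed area is |[41·(-2) − 52·(-38)] + [52·23 − 18·(-2)] + [18·37 − (-26)·23] + [(-26)·14 − (-16)·37] + [(-16)·(-24) − 10·14] + [10·(-38) − 41·(-24)]| = 5466, so the area is 2733.
Summing gcd(|Δx|,|Δy|) over the edges gives the boundary count: gcd(11,36) + gcd(34,25) + gcd(44,14) + gcd(10,23) + gcd(26,38) + gcd(31,14) = 1+1+2+1+2+1 = 8.
By Pick's theorem A = I + B/2 − 1, so I = 2733 − 8/2 + 1 = 2730.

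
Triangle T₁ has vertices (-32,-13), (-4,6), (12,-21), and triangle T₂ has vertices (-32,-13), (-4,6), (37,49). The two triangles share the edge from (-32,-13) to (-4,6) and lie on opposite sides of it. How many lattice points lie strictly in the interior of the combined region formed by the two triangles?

740

The union is the simple quadrilateral with vertices (-32,-13), (12,-21), (-4,6), (37,49) in order.
By the shoelace formula, twice the signed area is |[(-32)·(-21) − 12·(-13)] + [12·6 − (-4)·(-21)] + [(-4)·49 − 37·6] + [37·(-13) − (-32)·49]| = 1485, so the area is 742.5.
The number of boundary lattice points is Σ gcd(|Δx|,|Δy|) = gcd(44,8) + gcd(16,27) + gcd(41,43) + gcd(69,62) = 4+1+1+1 = 7.
By Pick's theorem I = A − B/2 + 1 = 742.5 − 7/2 + 1 = 740.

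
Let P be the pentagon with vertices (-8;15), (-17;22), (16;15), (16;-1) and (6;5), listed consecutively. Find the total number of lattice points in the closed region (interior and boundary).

296

The shoelace formula gives twice the area as |((-8)·22 − (-17)·15) + ((-17)·15 − 16·22) + (16·(-1) − 16·15) + (16·5 − 6·(-1)) + (6·15 − (-8)·5)| = 568, so the area is 284.
Along each edge there are gcd(|Δx|,|Δy|)+1 lattice points, so counting each shared vertex once the boundary has gcd(9,7) + gcd(33,7) + gcd(0,16) + gcd(10,6) + gcd(14,10) = 1+1+16+2+2 = 22.
Pick's theorem gives I = A − B/2 + 1 = 284 − 22/2 + 1 = 274, so the closed region contains I + B = 274 + 22 = 296 lattice points.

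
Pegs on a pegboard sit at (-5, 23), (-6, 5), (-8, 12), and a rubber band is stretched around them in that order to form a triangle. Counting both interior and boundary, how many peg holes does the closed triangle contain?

By the shoelace formula, twice the signed area is |((-5)·5 − (-6)·23) + ((-6)·12 − (-8)·5) + ((-8)·23 − (-5)·12)| = 43, so the area is 21.5.
Summing gcd(|Δx|,|Δy|) over the edges gives the boundary count: gcd(1,18) + gcd(2,7) + gcd(3,11) = 1+1+1 = 3.
Pick's theorem gives I = A − B/2 + 1 = 21.5 − 3/2 + 1 = 21, so the closed region contains I + B = 21 + 3 = 24 lattice points.

24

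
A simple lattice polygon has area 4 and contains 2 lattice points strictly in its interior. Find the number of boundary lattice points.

Pick's theorem gives A = I + B/2 − 1, so B = 2(A − I + 1) = 2(4 − 2 + 1) = 6.

6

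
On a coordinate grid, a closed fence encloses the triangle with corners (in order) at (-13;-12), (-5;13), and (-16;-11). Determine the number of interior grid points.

By the shoelace formula, twice the signed area is |((-13)·13 − (-5)·(-12)) + ((-5)·(-11) − (-16)·13) + ((-16)·(-12) − (-13)·(-11))| = 83, so the area is 83/2.
Along each edge there are gcd(|Δx|,|Δy|)+1 lattice points, so counting each shared vertex once the boundary has gcd(8,25) + gcd(11,24) + gcd(3,1) = 1+1+1 = 3.
Pick's theorem gives I = A − B/2 + 1 = 83/2 − 3/2 + 1 = 41.

41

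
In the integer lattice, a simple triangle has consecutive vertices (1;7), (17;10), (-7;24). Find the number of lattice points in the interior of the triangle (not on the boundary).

By the shoelace formula, twice the signed area is |(1·10 − 17·7) + (17·24 − (-7)·10) + ((-7)·7 − 1·24)| = 296, so the area is 148.
Summing gcd(|Δx|,|Δy|) over the edges gives the boundary count: gcd(16,3) + gcd(24,14) + gcd(8,17) = 1+2+1 = 4.
Pick's theorem gives I = A − B/2 + 1 = 148 − 4/2 + 1 = 147.

147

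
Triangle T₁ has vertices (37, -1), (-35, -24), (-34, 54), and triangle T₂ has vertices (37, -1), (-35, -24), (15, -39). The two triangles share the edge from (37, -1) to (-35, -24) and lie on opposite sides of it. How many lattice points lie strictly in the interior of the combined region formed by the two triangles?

3908

The union is the simple quadrilateral with vertices (37, -1), (-34, 54), (-35, -24), (15, -39) in order.
Using the shoelace formula, 2A = |(37·54 − (-34)·(-1)) + ((-34)·(-24) − (-35)·54) + ((-35)·(-39) − 15·(-24)) + (15·(-1) − 37·(-39))| = 7823, so the area is 3911.5.
Along each edge there are gcd(|Δx|,|Δy|)+1 lattice points, so counting each shared vertex once the boundary has gcd(71,55) + gcd(1,78) + gcd(50,15) + gcd(22,38) = 1+1+5+2 = 9.
By Pick's theorem I = A − B/2 + 1 = 3911.5 − 9/2 + 1 = 3908.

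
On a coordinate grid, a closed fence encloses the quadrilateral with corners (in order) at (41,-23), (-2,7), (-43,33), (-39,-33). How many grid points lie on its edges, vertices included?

The number of boundary lattice points is Σ gcd(|Δx|,|Δy|) = gcd(43,30) + gcd(41,26) + gcd(4,66) + gcd(80,10) = 1+1+2+10 = 14.

14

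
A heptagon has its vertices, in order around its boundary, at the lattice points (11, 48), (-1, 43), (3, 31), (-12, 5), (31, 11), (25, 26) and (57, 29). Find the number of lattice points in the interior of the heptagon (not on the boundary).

By the shoelace formula, twice the signed area is |[11·43 − (-1)·48] + [(-1)·31 − 3·43] + [3·5 − (-12)·31] + [(-12)·11 − 31·5] + [31·26 − 25·11] + [25·29 − 57·26] + [57·48 − 11·29]| = 2652, so the area is 1326.
Summing gcd(|Δx|,|Δy|) over the edges gives the boundary count: gcd(12,5) + gcd(4,12) + gcd(15,26) + gcd(43,6) + gcd(6,15) + gcd(32,3) + gcd(46,19) = 1+4+1+1+3+1+1 = 12.
Pick's theorem gives I = A − B/2 + 1 = 1326 − 12/2 + 1 = 1321.

1321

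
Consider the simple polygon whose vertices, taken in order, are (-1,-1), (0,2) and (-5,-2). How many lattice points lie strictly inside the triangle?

The shoelace formula gives twice the area as |((-1)·2 − 0·(-1)) + (0·(-2) − (-5)·2) + ((-5)·(-1) − (-1)·(-2))| = 11, so the area is 5.5.
The number of boundary lattice points is Σ gcd(|Δx|,|Δy|) = gcd(1,3) + gcd(5,4) + gcd(4,1) = 1+1+1 = 3.
Pick's theorem gives I = A − B/2 + 1 = 5.5 − 3/2 + 1 = 5.

5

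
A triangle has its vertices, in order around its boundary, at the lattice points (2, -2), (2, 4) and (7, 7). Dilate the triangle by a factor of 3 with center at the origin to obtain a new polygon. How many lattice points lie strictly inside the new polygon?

124

By the shoelace formula, twice the signed area is |[2·4 − 2·(-2)] + [2·7 − 7·4] + [7·(-2) − 2·7]| = 30, so the area is 15.
Summing gcd(|Δx|,|Δy|) over the edges gives the boundary count: gcd(0,6) + gcd(5,3) + gcd(5,9) = 6+1+1 = 8.
Scaling by 3 multiplies the area by 3² = 9 (so the new area is 135) and multiplies the boundary lattice-point count by 3, giving 24.
By Pick's theorem, the interior count of the dilated polygon is 135 − 24/2 + 1 = 124.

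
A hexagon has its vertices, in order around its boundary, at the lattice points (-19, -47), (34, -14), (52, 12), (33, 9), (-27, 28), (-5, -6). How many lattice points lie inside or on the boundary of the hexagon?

Using the shoelace formula, 2A = |[(-19)·(-14) − 34·(-47)] + [34·12 − 52·(-14)] + [52·9 − 33·12] + [33·28 − (-27)·9] + [(-27)·(-6) − (-5)·28] + [(-5)·(-47) − (-19)·(-6)]| = 4662, so the area is 2331.
Along each edge there are gcd(|Δx|,|Δy|)+1 lattice points, so counting each shared vertex once the boundary has gcd(53,33) + gcd(18,26) + gcd(19,3) + gcd(60,19) + gcd(22,34) + gcd(14,41) = 1+2+1+1+2+1 = 8.
Pick's theorem gives I = A − B/2 + 1 = 2331 − 8/2 + 1 = 2328, so the closed region contains I + B = 2328 + 8 = 2336 lattice points.

2336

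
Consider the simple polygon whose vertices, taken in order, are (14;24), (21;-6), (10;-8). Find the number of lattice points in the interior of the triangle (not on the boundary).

170

Using the shoelace formula, 2A = |(14·(-6) − 21·24) + (21·(-8) − 10·(-6)) + (10·24 − 14·(-8))| = 344, so the area is 172.
Along each edge there are gcd(|Δx|,|Δy|)+1 lattice points, so counting each shared vertex once the boundary has gcd(7,30) + gcd(11,2) + gcd(4,32) = 1+1+4 = 6.
By Pick's theorem A = I + B/2 − 1, so I = 172 − 6/2 + 1 = 170.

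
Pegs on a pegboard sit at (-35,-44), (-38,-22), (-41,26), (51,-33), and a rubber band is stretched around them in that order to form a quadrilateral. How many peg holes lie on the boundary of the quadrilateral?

The number of boundary lattice points is Σ gcd(|Δx|,|Δy|) = gcd(3,22) + gcd(3,48) + gcd(92,59) + gcd(86,11) = 1+3+1+1 = 6.

6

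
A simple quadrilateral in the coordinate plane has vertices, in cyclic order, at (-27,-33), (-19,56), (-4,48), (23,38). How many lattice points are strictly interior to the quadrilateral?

Using the shoelace formula, 2A = |((-27)·56 − (-19)·(-33)) + ((-19)·48 − (-4)·56) + ((-4)·38 − 23·48) + (23·(-33) − (-27)·38)| = 3816, so the area is 1908.
Summing gcd(|Δx|,|Δy|) over the edges gives the boundary count: gcd(8,89) + gcd(15,8) + gcd(27,10) + gcd(50,71) = 1+1+1+1 = 4.
Pick's theorem gives I = A − B/2 + 1 = 1908 − 4/2 + 1 = 1907.

1907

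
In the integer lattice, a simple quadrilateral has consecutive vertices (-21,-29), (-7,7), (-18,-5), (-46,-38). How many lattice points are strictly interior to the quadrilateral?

399

The shoelace formula gives twice the area as |[(-21)·7 − (-7)·(-29)] + [(-7)·(-5) − (-18)·7] + [(-18)·(-38) − (-46)·(-5)] + [(-46)·(-29) − (-21)·(-38)]| = 801, so the area is 801/2.
The number of boundary lattice points is Σ gcd(|Δx|,|Δy|) = gcd(14,36) + gcd(11,12) + gcd(28,33) + gcd(25,9) = 2+1+1+1 = 5.
Pick's theorem gives I = A − B/2 + 1 = 801/2 − 5/2 + 1 = 399.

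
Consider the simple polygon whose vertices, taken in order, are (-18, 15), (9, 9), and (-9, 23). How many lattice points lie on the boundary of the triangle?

6

Summing gcd(|Δx|,|Δy|) over the edges gives the boundary count: gcd(27,6) + gcd(18,14) + gcd(9,8) = 3+2+1 = 6.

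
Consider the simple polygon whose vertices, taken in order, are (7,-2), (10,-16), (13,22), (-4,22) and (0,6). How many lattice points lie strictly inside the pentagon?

The shoelace formula gives twice the area as |[7·(-16) − 10·(-2)] + [10·22 − 13·(-16)] + [13·22 − (-4)·22] + [(-4)·6 − 0·22] + [0·(-2) − 7·6]| = 644, so the area is 322.
Along each edge there are gcd(|Δx|,|Δy|)+1 lattice points, so counting each shared vertex once the boundary has gcd(3,14) + gcd(3,38) + gcd(17,0) + gcd(4,16) + gcd(7,8) = 1+1+17+4+1 = 24.
Pick's theorem gives I = A − B/2 + 1 = 322 − 24/2 + 1 = 311.

311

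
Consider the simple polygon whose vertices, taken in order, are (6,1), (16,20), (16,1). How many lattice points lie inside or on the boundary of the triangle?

By the shoelace formula, twice the signed area is |(6·20 − 16·1) + (16·1 − 16·20) + (16·1 − 6·1)| = 190, so the area is 95.
Summing gcd(|Δx|,|Δy|) over the edges gives the boundary count: gcd(10,19) + gcd(0,19) + gcd(10,0) = 1+19+10 = 30.
Pick's theorem gives I = A − B/2 + 1 = 95 − 30/2 + 1 = 81, so the closed region contains I + B = 81 + 30 = 111 lattice points.

111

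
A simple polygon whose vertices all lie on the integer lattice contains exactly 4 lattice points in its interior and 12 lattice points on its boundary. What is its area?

9

By Pick's theorem, A = I + B/2 − 1 = 4 + 12/2 − 1 = 9.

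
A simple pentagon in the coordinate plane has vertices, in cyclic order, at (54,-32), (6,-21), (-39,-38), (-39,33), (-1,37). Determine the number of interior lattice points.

By the shoelace formula, twice the signed area is |[54·(-21) − 6·(-32)] + [6·(-38) − (-39)·(-21)] + [(-39)·33 − (-39)·(-38)] + [(-39)·37 − (-1)·33] + [(-1)·(-32) − 54·37]| = 8134, so the area is 4067.
Summing gcd(|Δx|,|Δy|) over the edges gives the boundary count: gcd(48,11) + gcd(45,17) + gcd(0,71) + gcd(38,4) + gcd(55,69) = 1+1+71+2+1 = 76.
Pick's theorem gives I = A − B/2 + 1 = 4067 − 76/2 + 1 = 4030.

4030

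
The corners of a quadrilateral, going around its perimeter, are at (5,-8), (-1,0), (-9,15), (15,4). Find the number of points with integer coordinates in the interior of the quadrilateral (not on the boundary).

210

By the shoelace formula, twice the signed area is |[5·0 − (-1)·(-8)] + [(-1)·15 − (-9)·0] + [(-9)·4 − 15·15] + [15·(-8) − 5·4]| = 424, so the area is 212.
Summing gcd(|Δx|,|Δy|) over the edges gives the boundary count: gcd(6,8) + gcd(8,15) + gcd(24,11) + gcd(10,12) = 2+1+1+2 = 6.
By Pick's theorem A = I + B/2 − 1, so I = 212 − 6/2 + 1 = 210.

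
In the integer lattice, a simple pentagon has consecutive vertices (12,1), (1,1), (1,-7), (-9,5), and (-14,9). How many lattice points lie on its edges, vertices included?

24

The number of boundary lattice points is Σ gcd(|Δx|,|Δy|) = gcd(11,0) + gcd(0,8) + gcd(10,12) + gcd(5,4) + gcd(26,8) = 11+8+2+1+2 = 24.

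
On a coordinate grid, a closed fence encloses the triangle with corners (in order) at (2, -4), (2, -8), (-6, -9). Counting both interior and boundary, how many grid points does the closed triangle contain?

By the shoelace formula, twice the signed area is |[2·(-8) − 2·(-4)] + [2·(-9) − (-6)·(-8)] + [(-6)·(-4) − 2·(-9)]| = 32, so the area is 16.
Summing gcd(|Δx|,|Δy|) over the edges gives the boundary count: gcd(0,4) + gcd(8,1) + gcd(8,5) = 4+1+1 = 6.
Pick's theorem gives I = A − B/2 + 1 = 16 − 6/2 + 1 = 14, so the closed region contains I + B = 14 + 6 = 20 lattice points.

20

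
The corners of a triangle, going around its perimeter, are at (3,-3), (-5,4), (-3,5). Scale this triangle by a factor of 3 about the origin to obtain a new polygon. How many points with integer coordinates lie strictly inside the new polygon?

94

Using the shoelace formula, 2A = |(3·4 − (-5)·(-3)) + ((-5)·5 − (-3)·4) + ((-3)·(-3) − 3·5)| = 22, so the area is 11.
The number of boundary lattice points is Σ gcd(|Δx|,|Δy|) = gcd(8,7) + gcd(2,1) + gcd(6,8) = 1+1+2 = 4.
Scaling by 3 multiplies the area by 3² = 9 (so the new area is 99) and multiplies the boundary lattice-point count by 3, giving 12.
By Pick's theorem, the interior count of the dilated polygon is 99 − 12/2 + 1 = 94.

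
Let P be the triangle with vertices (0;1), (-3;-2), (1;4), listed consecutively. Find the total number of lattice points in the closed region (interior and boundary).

By the shoelace formula, twice the signed area is |(0·(-2) − (-3)·1) + ((-3)·4 − 1·(-2)) + (1·1 − 0·4)| = 6, so the area is 3.
The number of boundary lattice points is Σ gcd(|Δx|,|Δy|) = gcd(3,3) + gcd(4,6) + gcd(1,3) = 3+2+1 = 6.
Pick's theorem gives I = A − B/2 + 1 = 3 − 6/2 + 1 = 1, so the closed region contains I + B = 1 + 6 = 7 lattice points.

7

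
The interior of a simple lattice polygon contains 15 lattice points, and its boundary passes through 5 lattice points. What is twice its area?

Pick's theorem states A = I + B/2 − 1, so A = 15 + 5/2 − 1 = 33/2.
Hence 2A = 33.

33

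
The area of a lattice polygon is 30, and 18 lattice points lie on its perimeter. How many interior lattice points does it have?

From Pick's theorem, I = A − B/2 + 1 = 30 − 18/2 + 1 = 22.

22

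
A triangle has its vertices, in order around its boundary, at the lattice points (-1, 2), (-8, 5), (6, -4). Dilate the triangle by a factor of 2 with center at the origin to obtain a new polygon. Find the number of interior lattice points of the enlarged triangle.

40

Using the shoelace formula, 2A = |[(-1)·5 − (-8)·2] + [(-8)·(-4) − 6·5] + [6·2 − (-1)·(-4)]| = 21, so the area is 10.5.
The number of boundary lattice points is Σ gcd(|Δx|,|Δy|) = gcd(7,3) + gcd(14,9) + gcd(7,6) = 1+1+1 = 3.
Scaling by 2 multiplies the area by 2² = 4 (so the new area is 42) and multiplies the boundary lattice-point count by 2, giving 6.
By Pick's theorem, the interior count of the dilated polygon is 42 − 6/2 + 1 = 40.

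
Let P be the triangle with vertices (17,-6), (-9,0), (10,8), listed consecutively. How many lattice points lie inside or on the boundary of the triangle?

167

By the shoelace formula, twice the signed area is |(17·0 − (-9)·(-6)) + ((-9)·8 − 10·0) + (10·(-6) − 17·8)| = 322, so the area is 161.
The number of boundary lattice points is Σ gcd(|Δx|,|Δy|) = gcd(26,6) + gcd(19,8) + gcd(7,14) = 2+1+7 = 10.
Pick's theorem gives I = A − B/2 + 1 = 161 − 10/2 + 1 = 157, so the closed region contains I + B = 157 + 10 = 167 lattice points.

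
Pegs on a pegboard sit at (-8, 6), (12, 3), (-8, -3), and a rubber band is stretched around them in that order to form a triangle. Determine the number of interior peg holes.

85

The shoelace formula gives twice the area as |((-8)·3 − 12·6) + (12·(-3) − (-8)·3) + ((-8)·6 − (-8)·(-3))| = 180, so the area is 90.
Along each edge there are gcd(|Δx|,|Δy|)+1 lattice points, so counting each shared vertex once the boundary has gcd(20,3) + gcd(20,6) + gcd(0,9) = 1+2+9 = 12.
Pick's theorem gives I = A − B/2 + 1 = 90 − 12/2 + 1 = 85.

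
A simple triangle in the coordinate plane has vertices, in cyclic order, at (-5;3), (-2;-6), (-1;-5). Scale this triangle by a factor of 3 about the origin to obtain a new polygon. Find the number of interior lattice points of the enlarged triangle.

43

By the shoelace formula, twice the signed area is |[(-5)·(-6) − (-2)·3] + [(-2)·(-5) − (-1)·(-6)] + [(-1)·3 − (-5)·(-5)]| = 12, so the area is 6.
Along each edge there are gcd(|Δx|,|Δy|)+1 lattice points, so counting each shared vertex once the boundary has gcd(3,9) + gcd(1,1) + gcd(4,8) = 3+1+4 = 8.
Scaling by 3 multiplies the area by 3² = 9 (so the new area is 54) and multiplies the boundary lattice-point count by 3, giving 24.
By Pick's theorem, the interior count of the dilated polygon is 54 − 24/2 + 1 = 43.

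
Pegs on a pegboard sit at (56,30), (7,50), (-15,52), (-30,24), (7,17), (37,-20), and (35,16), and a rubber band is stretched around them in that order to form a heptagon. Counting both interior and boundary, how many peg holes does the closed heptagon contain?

2460

By the shoelace formula, twice the signed area is |[56·50 − 7·30] + [7·52 − (-15)·50] + [(-15)·24 − (-30)·52] + [(-30)·17 − 7·24] + [7·(-20) − 37·17] + [37·16 − 35·(-20)] + [35·30 − 56·16]| = 4903, so the area is 2451.5.
Along each edge there are gcd(|Δx|,|Δy|)+1 lattice points, so counting each shared vertex once the boundary has gcd(49,20) + gcd(22,2) + gcd(15,28) + gcd(37,7) + gcd(30,37) + gcd(2,36) + gcd(21,14) = 1+2+1+1+1+2+7 = 15.
Pick's theorem gives I = A − B/2 + 1 = 2451.5 − 15/2 + 1 = 2445, so the closed region contains I + B = 2445 + 15 = 2460 lattice points.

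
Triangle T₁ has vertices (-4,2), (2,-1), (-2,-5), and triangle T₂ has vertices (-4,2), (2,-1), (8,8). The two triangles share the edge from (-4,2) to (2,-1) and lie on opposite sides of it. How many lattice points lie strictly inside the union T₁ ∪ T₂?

48

The union is the simple quadrilateral with vertices (-4,2), (-2,-5), (2,-1), (8,8) in order.
The shoelace formula gives twice the area as |((-4)·(-5) − (-2)·2) + ((-2)·(-1) − 2·(-5)) + (2·8 − 8·(-1)) + (8·2 − (-4)·8)| = 108, so the area is 54.
Summing gcd(|Δx|,|Δy|) over the edges gives the boundary count: gcd(2,7) + gcd(4,4) + gcd(6,9) + gcd(12,6) = 1+4+3+6 = 14.
By Pick's theorem I = A − B/2 + 1 = 54 − 14/2 + 1 = 48.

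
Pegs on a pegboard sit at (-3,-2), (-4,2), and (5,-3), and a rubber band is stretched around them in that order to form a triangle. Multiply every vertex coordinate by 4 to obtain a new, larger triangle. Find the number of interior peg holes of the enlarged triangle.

243

By the shoelace formula, twice the signed area is |[(-3)·2 − (-4)·(-2)] + [(-4)·(-3) − 5·2] + [5·(-2) − (-3)·(-3)]| = 31, so the area is 15.5.
Summing gcd(|Δx|,|Δy|) over the edges gives the boundary count: gcd(1,4) + gcd(9,5) + gcd(8,1) = 1+1+1 = 3.
Scaling by 4 multiplies the area by 4² = 16 (so the new area is 248) and multiplies the boundary lattice-point count by 4, giving 12.
By Pick's theorem, the interior count of the dilated polygon is 248 − 12/2 + 1 = 243.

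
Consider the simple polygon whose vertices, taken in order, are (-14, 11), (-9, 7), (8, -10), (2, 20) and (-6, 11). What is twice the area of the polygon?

By the shoelace formula, twice the signed area is |[(-14)·7 − (-9)·11] + [(-9)·(-10) − 8·7] + [8·20 − 2·(-10)] + [2·11 − (-6)·20] + [(-6)·11 − (-14)·11]| = 445, so the area is 222.5.

445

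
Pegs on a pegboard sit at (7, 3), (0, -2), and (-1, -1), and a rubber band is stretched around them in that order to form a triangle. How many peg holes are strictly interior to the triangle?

4

The shoelace formula gives twice the area as |(7·(-2) − 0·3) + (0·(-1) − (-1)·(-2)) + ((-1)·3 − 7·(-1))| = 12, so the area is 6.
Summing gcd(|Δx|,|Δy|) over the edges gives the boundary count: gcd(7,5) + gcd(1,1) + gcd(8,4) = 1+1+4 = 6.
Pick's theorem gives I = A − B/2 + 1 = 6 − 6/2 + 1 = 4.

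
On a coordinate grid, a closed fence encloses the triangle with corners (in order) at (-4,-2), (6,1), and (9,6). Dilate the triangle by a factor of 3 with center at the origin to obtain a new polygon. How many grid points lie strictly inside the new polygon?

Using the shoelace formula, 2A = |[(-4)·1 − 6·(-2)] + [6·6 − 9·1] + [9·(-2) − (-4)·6]| = 41, so the area is 41/2.
Summing gcd(|Δx|,|Δy|) over the edges gives the boundary count: gcd(10,3) + gcd(3,5) + gcd(13,8) = 1+1+1 = 3.
Scaling by 3 multiplies the area by 3² = 9 (so the new area is 184.5) and multiplies the boundary lattice-point count by 3, giving 9.
By Pick's theorem, the interior count of the dilated polygon is 184.5 − 9/2 + 1 = 181.

181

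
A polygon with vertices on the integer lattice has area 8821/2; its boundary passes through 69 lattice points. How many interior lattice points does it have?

From Pick's theorem, I = A − B/2 + 1 = 8821/2 − 69/2 + 1 = 4377.

4377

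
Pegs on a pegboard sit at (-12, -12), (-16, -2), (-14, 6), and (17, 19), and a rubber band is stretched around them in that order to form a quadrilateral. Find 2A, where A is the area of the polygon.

Using the shoelace formula, 2A = |[(-12)·(-2) − (-16)·(-12)] + [(-16)·6 − (-14)·(-2)] + [(-14)·19 − 17·6] + [17·(-12) − (-12)·19]| = 636, so the area is 318.

636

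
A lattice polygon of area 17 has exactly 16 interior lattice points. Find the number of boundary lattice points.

Pick's theorem gives A = I + B/2 − 1, so B = 2(A − I + 1) = 2(17 − 16 + 1) = 4.

4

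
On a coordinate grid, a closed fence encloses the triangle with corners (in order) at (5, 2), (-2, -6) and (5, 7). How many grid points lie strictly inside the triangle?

15

By the shoelace formula, twice the signed area is |[5·(-6) − (-2)·2] + [(-2)·7 − 5·(-6)] + [5·2 − 5·7]| = 35, so the area is 35/2.
Along each edge there are gcd(|Δx|,|Δy|)+1 lattice points, so counting each shared vertex once the boundary has gcd(7,8) + gcd(7,13) + gcd(0,5) = 1+1+5 = 7.
Pick's theorem gives I = A − B/2 + 1 = 35/2 − 7/2 + 1 = 15.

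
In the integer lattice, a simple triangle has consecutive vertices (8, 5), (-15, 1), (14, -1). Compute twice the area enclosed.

Using the shoelace formula, 2A = |[8·1 − (-15)·5] + [(-15)·(-1) − 14·1] + [14·5 − 8·(-1)]| = 162, so the area is 81.

162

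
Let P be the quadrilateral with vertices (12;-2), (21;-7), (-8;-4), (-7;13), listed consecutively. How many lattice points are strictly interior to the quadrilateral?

Using the shoelace formula, 2A = |(12·(-7) − 21·(-2)) + (21·(-4) − (-8)·(-7)) + ((-8)·13 − (-7)·(-4)) + ((-7)·(-2) − 12·13)| = 456, so the area is 228.
The number of boundary lattice points is Σ gcd(|Δx|,|Δy|) = gcd(9,5) + gcd(29,3) + gcd(1,17) + gcd(19,15) = 1+1+1+1 = 4.
By Pick's theorem A = I + B/2 − 1, so I = 228 − 4/2 + 1 = 227.

227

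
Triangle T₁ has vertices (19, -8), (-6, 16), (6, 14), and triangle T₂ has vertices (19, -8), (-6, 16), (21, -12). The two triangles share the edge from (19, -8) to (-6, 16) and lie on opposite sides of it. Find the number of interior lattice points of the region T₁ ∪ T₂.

143

The union is the simple quadrilateral with vertices (19, -8), (6, 14), (-6, 16), (21, -12) in order.
Using the shoelace formula, 2A = |[19·14 − 6·(-8)] + [6·16 − (-6)·14] + [(-6)·(-12) − 21·16] + [21·(-8) − 19·(-12)]| = 290, so the area is 145.
Summing gcd(|Δx|,|Δy|) over the edges gives the boundary count: gcd(13,22) + gcd(12,2) + gcd(27,28) + gcd(2,4) = 1+2+1+2 = 6.
By Pick's theorem I = A − B/2 + 1 = 145 − 6/2 + 1 = 143.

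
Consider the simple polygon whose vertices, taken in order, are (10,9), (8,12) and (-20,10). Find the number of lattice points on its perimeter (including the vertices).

Along each edge there are gcd(|Δx|,|Δy|)+1 lattice points, so counting each shared vertex once the boundary has gcd(2,3) + gcd(28,2) + gcd(30,1) = 1+2+1 = 4.

4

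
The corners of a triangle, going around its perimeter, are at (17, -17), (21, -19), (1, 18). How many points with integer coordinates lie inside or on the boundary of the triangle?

By the shoelace formula, twice the signed area is |[17·(-19) − 21·(-17)] + [21·18 − 1·(-19)] + [1·(-17) − 17·18]| = 108, so the area is 54.
The number of boundary lattice points is Σ gcd(|Δx|,|Δy|) = gcd(4,2) + gcd(20,37) + gcd(16,35) = 2+1+1 = 4.
Pick's theorem gives I = A − B/2 + 1 = 54 − 4/2 + 1 = 53, so the closed region contains I + B = 53 + 4 = 57 lattice points.

57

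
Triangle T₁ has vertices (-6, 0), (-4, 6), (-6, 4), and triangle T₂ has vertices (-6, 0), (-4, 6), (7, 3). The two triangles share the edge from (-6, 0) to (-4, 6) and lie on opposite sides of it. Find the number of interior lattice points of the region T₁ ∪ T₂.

The union is the simple quadrilateral with vertices (-6, 0), (-6, 4), (-4, 6), (7, 3) in order.
The shoelace formula gives twice the area as |((-6)·4 − (-6)·0) + ((-6)·6 − (-4)·4) + ((-4)·3 − 7·6) + (7·0 − (-6)·3)| = 80, so the area is 40.
The number of boundary lattice points is Σ gcd(|Δx|,|Δy|) = gcd(0,4) + gcd(2,2) + gcd(11,3) + gcd(13,3) = 4+2+1+1 = 8.
By Pick's theorem I = A − B/2 + 1 = 40 − 8/2 + 1 = 37.

37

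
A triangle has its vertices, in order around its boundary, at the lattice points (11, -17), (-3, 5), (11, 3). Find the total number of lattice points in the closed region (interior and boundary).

Using the shoelace formula, 2A = |[11·5 − (-3)·(-17)] + [(-3)·3 − 11·5] + [11·(-17) − 11·3]| = 280, so the area is 140.
Summing gcd(|Δx|,|Δy|) over the edges gives the boundary count: gcd(14,22) + gcd(14,2) + gcd(0,20) = 2+2+20 = 24.
Pick's theorem gives I = A − B/2 + 1 = 140 − 24/2 + 1 = 129, so the closed region contains I + B = 129 + 24 = 153 lattice points.

153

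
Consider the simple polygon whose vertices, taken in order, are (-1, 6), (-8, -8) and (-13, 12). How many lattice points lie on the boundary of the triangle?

18

Summing gcd(|Δx|,|Δy|) over the edges gives the boundary count: gcd(7,14) + gcd(5,20) + gcd(12,6) = 7+5+6 = 18.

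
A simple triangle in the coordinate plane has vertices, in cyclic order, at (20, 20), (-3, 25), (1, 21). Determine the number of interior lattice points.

34

By the shoelace formula, twice the signed area is |[20·25 − (-3)·20] + [(-3)·21 − 1·25] + [1·20 − 20·21]| = 72, so the area is 36.
Along each edge there are gcd(|Δx|,|Δy|)+1 lattice points, so counting each shared vertex once the boundary has gcd(23,5) + gcd(4,4) + gcd(19,1) = 1+4+1 = 6.
Pick's theorem gives I = A − B/2 + 1 = 36 − 6/2 + 1 = 34.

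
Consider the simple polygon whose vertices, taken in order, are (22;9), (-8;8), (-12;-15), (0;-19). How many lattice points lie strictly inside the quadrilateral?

552

The shoelace formula gives twice the area as |(22·8 − (-8)·9) + ((-8)·(-15) − (-12)·8) + ((-12)·(-19) − 0·(-15)) + (0·9 − 22·(-19))| = 1110, so the area is 555.
The number of boundary lattice points is Σ gcd(|Δx|,|Δy|) = gcd(30,1) + gcd(4,23) + gcd(12,4) + gcd(22,28) = 1+1+4+2 = 8.
By Pick's theorem A = I + B/2 − 1, so I = 555 − 8/2 + 1 = 552.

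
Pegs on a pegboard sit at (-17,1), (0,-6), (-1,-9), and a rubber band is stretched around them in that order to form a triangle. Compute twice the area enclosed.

58

By the shoelace formula, twice the signed area is |((-17)·(-6) − 0·1) + (0·(-9) − (-1)·(-6)) + ((-1)·1 − (-17)·(-9))| = 58, so the area is 29.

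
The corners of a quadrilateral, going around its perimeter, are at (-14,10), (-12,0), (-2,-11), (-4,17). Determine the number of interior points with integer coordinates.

184

The shoelace formula gives twice the area as |[(-14)·0 − (-12)·10] + [(-12)·(-11) − (-2)·0] + [(-2)·17 − (-4)·(-11)] + [(-4)·10 − (-14)·17]| = 372, so the area is 186.
The number of boundary lattice points is Σ gcd(|Δx|,|Δy|) = gcd(2,10) + gcd(10,11) + gcd(2,28) + gcd(10,7) = 2+1+2+1 = 6.
By Pick's theorem A = I + B/2 − 1, so I = 186 − 6/2 + 1 = 184.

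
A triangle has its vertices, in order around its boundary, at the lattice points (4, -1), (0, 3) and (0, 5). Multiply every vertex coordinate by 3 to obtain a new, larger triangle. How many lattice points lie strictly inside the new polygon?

25

The shoelace formula gives twice the area as |[4·3 − 0·(-1)] + [0·5 − 0·3] + [0·(-1) − 4·5]| = 8, so the area is 4.
The number of boundary lattice points is Σ gcd(|Δx|,|Δy|) = gcd(4,4) + gcd(0,2) + gcd(4,6) = 4+2+2 = 8.
Scaling by 3 multiplies the area by 3² = 9 (so the new area is 36) and multiplies the boundary lattice-point count by 3, giving 24.
By Pick's theorem, the interior count of the dilated polygon is 36 − 24/2 + 1 = 25.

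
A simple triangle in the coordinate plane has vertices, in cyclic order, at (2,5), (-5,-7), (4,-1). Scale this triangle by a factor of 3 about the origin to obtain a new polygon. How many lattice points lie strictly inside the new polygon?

The shoelace formula gives twice the area as |(2·(-7) − (-5)·5) + ((-5)·(-1) − 4·(-7)) + (4·5 − 2·(-1))| = 66, so the area is 33.
Along each edge there are gcd(|Δx|,|Δy|)+1 lattice points, so counting each shared vertex once the boundary has gcd(7,12) + gcd(9,6) + gcd(2,6) = 1+3+2 = 6.
Scaling by 3 multiplies the area by 3² = 9 (so the new area is 297) and multiplies the boundary lattice-point count by 3, giving 18.
By Pick's theorem, the interior count of the dilated polygon is 297 − 18/2 + 1 = 289.

289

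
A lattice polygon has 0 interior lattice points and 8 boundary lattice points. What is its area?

3

Pick's theorem states A = I + B/2 − 1, so A = 0 + 8/2 − 1 = 3.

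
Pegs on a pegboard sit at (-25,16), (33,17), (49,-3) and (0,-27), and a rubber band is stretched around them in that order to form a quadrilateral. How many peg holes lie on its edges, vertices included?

7

The number of boundary lattice points is Σ gcd(|Δx|,|Δy|) = gcd(58,1) + gcd(16,20) + gcd(49,24) + gcd(25,43) = 1+4+1+1 = 7.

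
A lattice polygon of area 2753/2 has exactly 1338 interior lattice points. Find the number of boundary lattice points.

79

Pick's theorem gives A = I + B/2 − 1, so B = 2(A − I + 1) = 2(2753/2 − 1338 + 1) = 79.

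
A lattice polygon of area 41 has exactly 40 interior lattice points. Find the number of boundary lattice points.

Pick's theorem gives A = I + B/2 − 1, so B = 2(A − I + 1) = 2(41 − 40 + 1) = 4.

4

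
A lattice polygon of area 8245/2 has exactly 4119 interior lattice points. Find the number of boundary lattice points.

Pick's theorem gives A = I + B/2 − 1, so B = 2(A − I + 1) = 2(8245/2 − 4119 + 1) = 9.

9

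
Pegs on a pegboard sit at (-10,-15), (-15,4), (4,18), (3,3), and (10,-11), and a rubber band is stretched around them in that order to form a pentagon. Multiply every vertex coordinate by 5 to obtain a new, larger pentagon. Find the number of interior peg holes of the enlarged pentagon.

Using the shoelace formula, 2A = |[(-10)·4 − (-15)·(-15)] + [(-15)·18 − 4·4] + [4·3 − 3·18] + [3·(-11) − 10·3] + [10·(-15) − (-10)·(-11)]| = 916, so the area is 458.
Summing gcd(|Δx|,|Δy|) over the edges gives the boundary count: gcd(5,19) + gcd(19,14) + gcd(1,15) + gcd(7,14) + gcd(20,4) = 1+1+1+7+4 = 14.
Scaling by 5 multiplies the area by 5² = 25 (so the new area is 11450) and multiplies the boundary lattice-point count by 5, giving 70.
By Pick's theorem, the interior count of the dilated polygon is 11450 − 70/2 + 1 = 11416.

11416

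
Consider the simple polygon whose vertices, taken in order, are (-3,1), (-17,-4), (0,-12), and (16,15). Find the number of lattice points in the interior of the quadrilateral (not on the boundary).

Using the shoelace formula, 2A = |((-3)·(-4) − (-17)·1) + ((-17)·(-12) − 0·(-4)) + (0·15 − 16·(-12)) + (16·1 − (-3)·15)| = 486, so the area is 243.
Summing gcd(|Δx|,|Δy|) over the edges gives the boundary count: gcd(14,5) + gcd(17,8) + gcd(16,27) + gcd(19,14) = 1+1+1+1 = 4.
By Pick's theorem A = I + B/2 − 1, so I = 243 − 4/2 + 1 = 242.

242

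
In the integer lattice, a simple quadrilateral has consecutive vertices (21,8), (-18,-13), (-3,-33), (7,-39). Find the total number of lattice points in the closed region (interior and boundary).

831

The shoelace formula gives twice the area as |[21·(-13) − (-18)·8] + [(-18)·(-33) − (-3)·(-13)] + [(-3)·(-39) − 7·(-33)] + [7·8 − 21·(-39)]| = 1649, so the area is 824.5.
Along each edge there are gcd(|Δx|,|Δy|)+1 lattice points, so counting each shared vertex once the boundary has gcd(39,21) + gcd(15,20) + gcd(10,6) + gcd(14,47) = 3+5+2+1 = 11.
Pick's theorem gives I = A − B/2 + 1 = 824.5 − 11/2 + 1 = 820, so the closed region contains I + B = 820 + 11 = 831 lattice points.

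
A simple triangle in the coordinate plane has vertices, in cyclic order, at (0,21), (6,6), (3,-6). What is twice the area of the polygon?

Using the shoelace formula, 2A = |(0·6 − 6·21) + (6·(-6) − 3·6) + (3·21 − 0·(-6))| = 117, so the area is 58.5.

117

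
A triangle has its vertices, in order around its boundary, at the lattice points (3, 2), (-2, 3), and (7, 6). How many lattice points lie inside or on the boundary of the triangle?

By the shoelace formula, twice the signed area is |[3·3 − (-2)·2] + [(-2)·6 − 7·3] + [7·2 − 3·6]| = 24, so the area is 12.
Along each edge there are gcd(|Δx|,|Δy|)+1 lattice points, so counting each shared vertex once the boundary has gcd(5,1) + gcd(9,3) + gcd(4,4) = 1+3+4 = 8.
Pick's theorem gives I = A − B/2 + 1 = 12 − 8/2 + 1 = 9, so the closed region contains I + B = 9 + 8 = 17 lattice points.

17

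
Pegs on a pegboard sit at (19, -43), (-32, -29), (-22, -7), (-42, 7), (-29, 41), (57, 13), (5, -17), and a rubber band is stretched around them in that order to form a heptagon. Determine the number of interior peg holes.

Using the shoelace formula, 2A = |[19·(-29) − (-32)·(-43)] + [(-32)·(-7) − (-22)·(-29)] + [(-22)·7 − (-42)·(-7)] + [(-42)·41 − (-29)·7] + [(-29)·13 − 57·41] + [57·(-17) − 5·13] + [5·(-43) − 19·(-17)]| = 7948, so the area is 3974.
Along each edge there are gcd(|Δx|,|Δy|)+1 lattice points, so counting each shared vertex once the boundary has gcd(51,14) + gcd(10,22) + gcd(20,14) + gcd(13,34) + gcd(86,28) + gcd(52,30) + gcd(14,26) = 1+2+2+1+2+2+2 = 12.
By Pick's theorem A = I + B/2 − 1, so I = 3974 − 12/2 + 1 = 3969.

3969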